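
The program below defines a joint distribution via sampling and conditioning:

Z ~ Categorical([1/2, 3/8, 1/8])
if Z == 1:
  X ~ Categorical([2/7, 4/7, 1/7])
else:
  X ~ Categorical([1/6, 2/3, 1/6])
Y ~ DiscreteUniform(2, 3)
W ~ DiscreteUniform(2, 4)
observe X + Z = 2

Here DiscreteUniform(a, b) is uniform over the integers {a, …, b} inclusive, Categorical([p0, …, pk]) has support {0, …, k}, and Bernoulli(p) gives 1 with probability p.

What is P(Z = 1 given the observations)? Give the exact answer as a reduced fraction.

P(Z = 1 | obs) = 72/107

Enumerate traces; 18 have nonzero weight after conditioning:
  (Z=0, X=2, Y=2, W=2) weight 1/72
  (Z=0, X=2, Y=2, W=3) weight 1/72
  (Z=0, X=2, Y=2, W=4) weight 1/72
  (Z=0, X=2, Y=3, W=2) weight 1/72
  (Z=0, X=2, Y=3, W=3) weight 1/72
  (Z=0, X=2, Y=3, W=4) weight 1/72
  (Z=1, X=1, Y=2, W=2) weight 1/28
  (Z=1, X=1, Y=2, W=3) weight 1/28
  (Z=2, X=0, Y=2, W=2) weight 1/288
  … 9 more
Group by Z:
  weight(Z=0) = 1/12
  weight(Z=1) = 3/14
  weight(Z=2) = 1/48
Total weight = 1/12 + 3/14 + 1/48 = 107/336
P(Z=0 | obs) = 1/12 / 107/336 = 28/107
P(Z=1 | obs) = 3/14 / 107/336 = 72/107
P(Z=2 | obs) = 1/48 / 107/336 = 7/107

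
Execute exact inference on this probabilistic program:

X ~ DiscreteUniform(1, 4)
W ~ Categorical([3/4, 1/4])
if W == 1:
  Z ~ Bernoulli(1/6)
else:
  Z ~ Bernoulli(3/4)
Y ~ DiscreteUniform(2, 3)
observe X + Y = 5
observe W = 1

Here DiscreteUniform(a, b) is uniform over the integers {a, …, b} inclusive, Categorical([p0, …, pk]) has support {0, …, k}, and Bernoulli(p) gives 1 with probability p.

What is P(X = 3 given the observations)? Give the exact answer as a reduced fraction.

P(X = 3 | obs) = 1/2

Enumerate traces; 4 have nonzero weight after conditioning:
  (X=2, W=1, Z=0, Y=3) weight 5/192
  (X=2, W=1, Z=1, Y=3) weight 1/192
  (X=3, W=1, Z=0, Y=2) weight 5/192
  (X=3, W=1, Z=1, Y=2) weight 1/192
Group by X:
  weight(X=2) = 1/32
  weight(X=3) = 1/32
Total weight = 1/32 + 1/32 = 1/16
P(X=2 | obs) = 1/32 / 1/16 = 1/2
P(X=3 | obs) = 1/32 / 1/16 = 1/2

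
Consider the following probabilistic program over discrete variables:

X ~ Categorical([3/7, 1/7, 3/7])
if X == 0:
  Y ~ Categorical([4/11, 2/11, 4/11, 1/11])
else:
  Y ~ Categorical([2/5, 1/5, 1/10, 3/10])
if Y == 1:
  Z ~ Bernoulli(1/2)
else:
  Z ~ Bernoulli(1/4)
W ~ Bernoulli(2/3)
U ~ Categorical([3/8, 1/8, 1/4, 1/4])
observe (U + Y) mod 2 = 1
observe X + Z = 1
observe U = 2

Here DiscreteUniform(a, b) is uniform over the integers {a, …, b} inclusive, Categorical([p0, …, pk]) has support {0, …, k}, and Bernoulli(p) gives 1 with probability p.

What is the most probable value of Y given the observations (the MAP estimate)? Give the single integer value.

Enumerate traces; 8 have nonzero weight after conditioning:
  (X=0, Y=1, Z=1, W=0, U=2) weight 1/308
  (X=0, Y=1, Z=1, W=1, U=2) weight 1/154
  (X=0, Y=3, Z=1, W=0, U=2) weight 1/1232
  (X=0, Y=3, Z=1, W=1, U=2) weight 1/616
  (X=1, Y=1, Z=0, W=0, U=2) weight 1/840
  (X=1, Y=1, Z=0, W=1, U=2) weight 1/420
  (X=1, Y=3, Z=0, W=0, U=2) weight 3/1120
  (X=1, Y=3, Z=0, W=1, U=2) weight 3/560
Group by Y:
  weight(Y=1) = 41/3080
  weight(Y=3) = 129/12320
Total weight = 41/3080 + 129/12320 = 293/12320
P(Y=1 | obs) = 41/3080 / 293/12320 = 164/293
P(Y=3 | obs) = 129/12320 / 293/12320 = 129/293
argmax = 1

argmax_v P(Y = v | obs) = 1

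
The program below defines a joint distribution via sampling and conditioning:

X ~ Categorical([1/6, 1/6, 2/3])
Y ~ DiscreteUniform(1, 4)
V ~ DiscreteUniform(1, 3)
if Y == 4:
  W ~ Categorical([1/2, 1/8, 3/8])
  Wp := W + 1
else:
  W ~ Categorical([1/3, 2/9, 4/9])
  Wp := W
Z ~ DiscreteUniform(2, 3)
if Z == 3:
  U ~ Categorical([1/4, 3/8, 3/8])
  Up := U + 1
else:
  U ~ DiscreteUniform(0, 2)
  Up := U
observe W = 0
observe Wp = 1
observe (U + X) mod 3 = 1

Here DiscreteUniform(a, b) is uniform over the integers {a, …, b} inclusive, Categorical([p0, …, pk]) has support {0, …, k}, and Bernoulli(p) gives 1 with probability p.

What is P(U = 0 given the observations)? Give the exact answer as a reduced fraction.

P(U = 0 | obs) = 14/99

Enumerate traces; 18 have nonzero weight after conditioning:
  (X=0, Y=4, V=1, W=0, Z=2, U=1) weight 1/864
  (X=0, Y=4, V=1, W=0, Z=3, U=1) weight 1/768
  (X=0, Y=4, V=2, W=0, Z=2, U=1) weight 1/864
  (X=0, Y=4, V=2, W=0, Z=3, U=1) weight 1/768
  (X=0, Y=4, V=3, W=0, Z=2, U=1) weight 1/864
  (X=0, Y=4, V=3, W=0, Z=3, U=1) weight 1/768
  (X=1, Y=4, V=1, W=0, Z=2, U=0) weight 1/864
  (X=1, Y=4, V=1, W=0, Z=3, U=0) weight 1/1152
  (X=2, Y=4, V=1, W=0, Z=2, U=2) weight 1/216
  … 9 more
Group by U:
  weight(U=0) = 7/1152
  weight(U=1) = 17/2304
  weight(U=2) = 17/576
Total weight = 7/1152 + 17/2304 + 17/576 = 11/256
P(U=0 | obs) = 7/1152 / 11/256 = 14/99
P(U=1 | obs) = 17/2304 / 11/256 = 17/99
P(U=2 | obs) = 17/576 / 11/256 = 68/99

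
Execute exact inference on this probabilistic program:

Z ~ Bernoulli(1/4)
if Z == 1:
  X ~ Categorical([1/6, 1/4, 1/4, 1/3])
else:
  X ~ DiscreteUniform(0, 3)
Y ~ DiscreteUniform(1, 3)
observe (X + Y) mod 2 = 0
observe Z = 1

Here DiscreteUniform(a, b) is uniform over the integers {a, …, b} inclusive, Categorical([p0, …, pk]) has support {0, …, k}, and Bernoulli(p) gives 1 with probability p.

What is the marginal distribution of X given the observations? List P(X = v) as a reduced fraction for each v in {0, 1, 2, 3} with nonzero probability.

P(X=0) = 2/19, P(X=1) = 6/19, P(X=2) = 3/19, P(X=3) = 8/19

Enumerate traces; 6 have nonzero weight after conditioning:
  (Z=1, X=0, Y=2) weight 1/72
  (Z=1, X=1, Y=1) weight 1/48
  (Z=1, X=1, Y=3) weight 1/48
  (Z=1, X=2, Y=2) weight 1/48
  (Z=1, X=3, Y=1) weight 1/36
  (Z=1, X=3, Y=3) weight 1/36
Group by X:
  weight(X=0) = 1/72
  weight(X=1) = 1/24
  weight(X=2) = 1/48
  weight(X=3) = 1/18
Total weight = 1/72 + 1/24 + 1/48 + 1/18 = 19/144
P(X=0 | obs) = 1/72 / 19/144 = 2/19
P(X=1 | obs) = 1/24 / 19/144 = 6/19
P(X=2 | obs) = 1/48 / 19/144 = 3/19
P(X=3 | obs) = 1/18 / 19/144 = 8/19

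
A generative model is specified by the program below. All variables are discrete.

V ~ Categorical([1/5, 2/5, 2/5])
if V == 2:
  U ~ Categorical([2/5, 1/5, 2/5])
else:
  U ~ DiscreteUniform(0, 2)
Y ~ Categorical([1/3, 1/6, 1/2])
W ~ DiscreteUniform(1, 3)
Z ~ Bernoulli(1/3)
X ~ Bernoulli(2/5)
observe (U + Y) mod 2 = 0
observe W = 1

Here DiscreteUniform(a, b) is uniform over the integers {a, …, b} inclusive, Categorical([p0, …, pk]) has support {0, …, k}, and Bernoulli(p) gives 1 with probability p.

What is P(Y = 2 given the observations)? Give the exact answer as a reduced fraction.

Enumerate traces; 60 have nonzero weight after conditioning:
  (V=0, U=0, Y=0, W=1, Z=0, X=0) weight 2/675
  (V=0, U=0, Y=0, W=1, Z=0, X=1) weight 4/2025
  (V=0, U=0, Y=0, W=1, Z=1, X=0) weight 1/675
  (V=0, U=0, Y=0, W=1, Z=1, X=1) weight 2/2025
  (V=0, U=0, Y=2, W=1, Z=0, X=0) weight 1/225
  (V=0, U=0, Y=2, W=1, Z=0, X=1) weight 2/675
  (V=0, U=0, Y=2, W=1, Z=1, X=0) weight 1/450
  (V=0, U=0, Y=2, W=1, Z=1, X=1) weight 1/675
  (V=0, U=1, Y=1, W=1, Z=0, X=0) weight 1/675
  … 51 more
Group by Y:
  weight(Y=0) = 2/25
  weight(Y=1) = 7/450
  weight(Y=2) = 3/25
Total weight = 2/25 + 7/450 + 3/25 = 97/450
P(Y=0 | obs) = 2/25 / 97/450 = 36/97
P(Y=1 | obs) = 7/450 / 97/450 = 7/97
P(Y=2 | obs) = 3/25 / 97/450 = 54/97

P(Y = 2 | obs) = 54/97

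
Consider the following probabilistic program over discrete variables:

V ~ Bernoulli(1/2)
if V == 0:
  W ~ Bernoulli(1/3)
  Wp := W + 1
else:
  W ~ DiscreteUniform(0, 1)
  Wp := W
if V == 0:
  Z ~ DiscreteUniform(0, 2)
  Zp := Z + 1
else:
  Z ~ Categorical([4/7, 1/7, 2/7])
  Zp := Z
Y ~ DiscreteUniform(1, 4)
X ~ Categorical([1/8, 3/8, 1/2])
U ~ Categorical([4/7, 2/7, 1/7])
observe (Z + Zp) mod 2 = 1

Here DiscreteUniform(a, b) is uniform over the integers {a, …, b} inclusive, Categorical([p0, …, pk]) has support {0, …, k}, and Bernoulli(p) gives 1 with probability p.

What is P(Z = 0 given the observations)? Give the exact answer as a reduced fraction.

Enumerate traces; 216 have nonzero weight after conditioning:
  (V=0, W=0, Z=0, Y=1, X=0, U=0) weight 1/504
  (V=0, W=0, Z=0, Y=1, X=0, U=1) weight 1/1008
  (V=0, W=0, Z=0, Y=1, X=0, U=2) weight 1/2016
  (V=0, W=0, Z=0, Y=1, X=1, U=0) weight 1/168
  (V=0, W=0, Z=0, Y=1, X=1, U=1) weight 1/336
  (V=0, W=0, Z=0, Y=1, X=1, U=2) weight 1/672
  (V=0, W=0, Z=0, Y=1, X=2, U=0) weight 1/126
  (V=0, W=0, Z=0, Y=1, X=2, U=1) weight 1/252
  (V=0, W=0, Z=1, Y=1, X=0, U=0) weight 1/504
  (V=0, W=0, Z=2, Y=1, X=0, U=0) weight 1/504
  … 206 more
Group by Z:
  weight(Z=0) = 1/6
  weight(Z=1) = 1/6
  weight(Z=2) = 1/6
Total weight = 1/6 + 1/6 + 1/6 = 1/2
P(Z=0 | obs) = 1/6 / 1/2 = 1/3
P(Z=1 | obs) = 1/6 / 1/2 = 1/3
P(Z=2 | obs) = 1/6 / 1/2 = 1/3

P(Z = 0 | obs) = 1/3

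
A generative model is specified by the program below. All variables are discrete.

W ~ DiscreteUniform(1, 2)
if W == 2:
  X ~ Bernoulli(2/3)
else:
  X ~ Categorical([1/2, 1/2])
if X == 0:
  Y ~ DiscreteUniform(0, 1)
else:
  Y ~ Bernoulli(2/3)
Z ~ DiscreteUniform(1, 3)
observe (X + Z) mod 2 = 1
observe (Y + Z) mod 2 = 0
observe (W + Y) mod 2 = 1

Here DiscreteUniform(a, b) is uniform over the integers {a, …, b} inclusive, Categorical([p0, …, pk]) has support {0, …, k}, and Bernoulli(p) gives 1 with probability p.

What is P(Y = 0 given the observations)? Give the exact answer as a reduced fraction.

P(Y = 0 | obs) = 1/3

Enumerate traces; 3 have nonzero weight after conditioning:
  (W=1, X=1, Y=0, Z=2) weight 1/36
  (W=2, X=0, Y=1, Z=1) weight 1/36
  (W=2, X=0, Y=1, Z=3) weight 1/36
Group by Y:
  weight(Y=0) = 1/36
  weight(Y=1) = 1/18
Total weight = 1/36 + 1/18 = 1/12
P(Y=0 | obs) = 1/36 / 1/12 = 1/3
P(Y=1 | obs) = 1/18 / 1/12 = 2/3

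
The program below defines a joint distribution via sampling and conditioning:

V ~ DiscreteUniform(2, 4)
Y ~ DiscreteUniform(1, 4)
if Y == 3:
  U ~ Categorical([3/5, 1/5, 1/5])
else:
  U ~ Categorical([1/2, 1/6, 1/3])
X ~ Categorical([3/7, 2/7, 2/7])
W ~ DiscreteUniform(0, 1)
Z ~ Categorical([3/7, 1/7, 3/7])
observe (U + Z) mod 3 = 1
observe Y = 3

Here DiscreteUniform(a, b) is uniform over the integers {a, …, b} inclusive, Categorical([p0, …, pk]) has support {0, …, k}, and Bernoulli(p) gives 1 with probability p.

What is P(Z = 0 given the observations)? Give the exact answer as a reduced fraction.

Enumerate traces; 54 have nonzero weight after conditioning:
  (V=2, Y=3, U=0, X=0, W=0, Z=1) weight 3/1960
  (V=2, Y=3, U=0, X=0, W=1, Z=1) weight 3/1960
  (V=2, Y=3, U=0, X=1, W=0, Z=1) weight 1/980
  (V=2, Y=3, U=0, X=1, W=1, Z=1) weight 1/980
  (V=2, Y=3, U=0, X=2, W=0, Z=1) weight 1/980
  (V=2, Y=3, U=0, X=2, W=1, Z=1) weight 1/980
  (V=2, Y=3, U=1, X=0, W=0, Z=0) weight 3/1960
  (V=2, Y=3, U=1, X=0, W=1, Z=0) weight 3/1960
  (V=2, Y=3, U=2, X=0, W=0, Z=2) weight 3/1960
  … 45 more
Group by Z:
  weight(Z=0) = 3/140
  weight(Z=1) = 3/140
  weight(Z=2) = 3/140
Total weight = 3/140 + 3/140 + 3/140 = 9/140
P(Z=0 | obs) = 3/140 / 9/140 = 1/3
P(Z=1 | obs) = 3/140 / 9/140 = 1/3
P(Z=2 | obs) = 3/140 / 9/140 = 1/3

P(Z = 0 | obs) = 1/3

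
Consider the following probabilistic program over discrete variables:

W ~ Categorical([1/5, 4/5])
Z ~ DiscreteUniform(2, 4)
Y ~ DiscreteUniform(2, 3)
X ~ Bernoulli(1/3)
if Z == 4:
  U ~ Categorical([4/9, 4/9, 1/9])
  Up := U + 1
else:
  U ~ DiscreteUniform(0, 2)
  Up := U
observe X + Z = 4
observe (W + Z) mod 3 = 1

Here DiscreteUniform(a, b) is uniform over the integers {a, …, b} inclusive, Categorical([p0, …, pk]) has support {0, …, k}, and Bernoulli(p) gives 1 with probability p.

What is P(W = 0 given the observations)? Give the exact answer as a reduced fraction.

P(W = 0 | obs) = 1/3

Enumerate traces; 12 have nonzero weight after conditioning:
  (W=0, Z=4, Y=2, X=0, U=0) weight 4/405
  (W=0, Z=4, Y=2, X=0, U=1) weight 4/405
  (W=0, Z=4, Y=2, X=0, U=2) weight 1/405
  (W=0, Z=4, Y=3, X=0, U=0) weight 4/405
  (W=0, Z=4, Y=3, X=0, U=1) weight 4/405
  (W=0, Z=4, Y=3, X=0, U=2) weight 1/405
  (W=1, Z=3, Y=2, X=1, U=0) weight 2/135
  (W=1, Z=3, Y=2, X=1, U=1) weight 2/135
  … 4 more
Group by W:
  weight(W=0) = 2/45
  weight(W=1) = 4/45
Total weight = 2/45 + 4/45 = 2/15
P(W=0 | obs) = 2/45 / 2/15 = 1/3
P(W=1 | obs) = 4/45 / 2/15 = 2/3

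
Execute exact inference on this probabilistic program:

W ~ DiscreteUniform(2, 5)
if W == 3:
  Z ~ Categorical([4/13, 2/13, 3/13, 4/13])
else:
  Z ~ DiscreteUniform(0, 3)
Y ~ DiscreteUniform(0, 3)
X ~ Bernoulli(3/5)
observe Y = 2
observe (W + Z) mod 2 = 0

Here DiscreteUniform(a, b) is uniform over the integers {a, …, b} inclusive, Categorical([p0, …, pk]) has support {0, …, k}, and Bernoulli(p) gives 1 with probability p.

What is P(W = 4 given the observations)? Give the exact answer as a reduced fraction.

Enumerate traces; 16 have nonzero weight after conditioning:
  (W=2, Z=0, Y=2, X=0) weight 1/160
  (W=2, Z=0, Y=2, X=1) weight 3/320
  (W=2, Z=2, Y=2, X=0) weight 1/160
  (W=2, Z=2, Y=2, X=1) weight 3/320
  (W=3, Z=1, Y=2, X=0) weight 1/260
  (W=3, Z=1, Y=2, X=1) weight 3/520
  (W=3, Z=3, Y=2, X=0) weight 1/130
  (W=3, Z=3, Y=2, X=1) weight 3/260
  (W=4, Z=0, Y=2, X=0) weight 1/160
  (W=5, Z=1, Y=2, X=0) weight 1/160
  … 6 more
Group by W:
  weight(W=2) = 1/32
  weight(W=3) = 3/104
  weight(W=4) = 1/32
  weight(W=5) = 1/32
Total weight = 1/32 + 3/104 + 1/32 + 1/32 = 51/416
P(W=2 | obs) = 1/32 / 51/416 = 13/51
P(W=3 | obs) = 3/104 / 51/416 = 4/17
P(W=4 | obs) = 1/32 / 51/416 = 13/51
P(W=5 | obs) = 1/32 / 51/416 = 13/51

P(W = 4 | obs) = 13/51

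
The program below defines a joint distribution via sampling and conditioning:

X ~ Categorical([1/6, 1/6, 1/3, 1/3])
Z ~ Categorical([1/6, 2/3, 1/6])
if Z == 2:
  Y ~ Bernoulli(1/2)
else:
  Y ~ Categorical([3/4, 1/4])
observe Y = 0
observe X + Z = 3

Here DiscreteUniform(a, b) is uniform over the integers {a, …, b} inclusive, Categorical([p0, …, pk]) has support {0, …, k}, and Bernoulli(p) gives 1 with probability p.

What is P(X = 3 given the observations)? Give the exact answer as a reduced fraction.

Enumerate traces; 3 have nonzero weight after conditioning:
  (X=1, Z=2, Y=0) weight 1/72
  (X=2, Z=1, Y=0) weight 1/6
  (X=3, Z=0, Y=0) weight 1/24
Group by X:
  weight(X=1) = 1/72
  weight(X=2) = 1/6
  weight(X=3) = 1/24
Total weight = 1/72 + 1/6 + 1/24 = 2/9
P(X=1 | obs) = 1/72 / 2/9 = 1/16
P(X=2 | obs) = 1/6 / 2/9 = 3/4
P(X=3 | obs) = 1/24 / 2/9 = 3/16

P(X = 3 | obs) = 3/16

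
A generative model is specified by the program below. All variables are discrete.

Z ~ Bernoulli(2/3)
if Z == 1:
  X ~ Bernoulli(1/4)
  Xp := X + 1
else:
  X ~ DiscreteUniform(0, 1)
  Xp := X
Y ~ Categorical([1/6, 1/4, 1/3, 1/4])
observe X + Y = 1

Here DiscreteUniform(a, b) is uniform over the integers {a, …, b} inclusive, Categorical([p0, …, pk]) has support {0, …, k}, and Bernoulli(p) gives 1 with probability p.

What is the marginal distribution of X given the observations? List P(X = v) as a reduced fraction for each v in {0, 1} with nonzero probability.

Enumerate traces; 4 have nonzero weight after conditioning:
  (Z=0, X=0, Y=1) weight 1/24
  (Z=0, X=1, Y=0) weight 1/36
  (Z=1, X=0, Y=1) weight 1/8
  (Z=1, X=1, Y=0) weight 1/36
Group by X:
  weight(X=0) = 1/6
  weight(X=1) = 1/18
Total weight = 1/6 + 1/18 = 2/9
P(X=0 | obs) = 1/6 / 2/9 = 3/4
P(X=1 | obs) = 1/18 / 2/9 = 1/4

P(X=0) = 3/4, P(X=1) = 1/4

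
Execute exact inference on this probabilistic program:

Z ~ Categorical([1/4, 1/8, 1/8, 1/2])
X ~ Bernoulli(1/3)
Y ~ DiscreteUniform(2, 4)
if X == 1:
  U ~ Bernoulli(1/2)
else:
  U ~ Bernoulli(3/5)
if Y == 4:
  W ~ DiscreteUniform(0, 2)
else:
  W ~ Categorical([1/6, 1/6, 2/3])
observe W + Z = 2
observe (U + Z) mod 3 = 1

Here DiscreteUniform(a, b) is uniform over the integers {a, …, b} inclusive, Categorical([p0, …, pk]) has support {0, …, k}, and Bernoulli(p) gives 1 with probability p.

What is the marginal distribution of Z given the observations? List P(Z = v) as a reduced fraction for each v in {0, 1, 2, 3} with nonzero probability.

P(Z=0) = 85/98, P(Z=1) = 13/98

Enumerate traces; 12 have nonzero weight after conditioning:
  (Z=0, X=0, Y=2, U=1, W=2) weight 1/45
  (Z=0, X=0, Y=3, U=1, W=2) weight 1/45
  (Z=0, X=0, Y=4, U=1, W=2) weight 1/90
  (Z=0, X=1, Y=2, U=1, W=2) weight 1/108
  (Z=0, X=1, Y=3, U=1, W=2) weight 1/108
  (Z=0, X=1, Y=4, U=1, W=2) weight 1/216
  (Z=1, X=0, Y=2, U=0, W=1) weight 1/540
  (Z=1, X=0, Y=3, U=0, W=1) weight 1/540
  … 4 more
Group by Z:
  weight(Z=0) = 17/216
  weight(Z=1) = 13/1080
Total weight = 17/216 + 13/1080 = 49/540
P(Z=0 | obs) = 17/216 / 49/540 = 85/98
P(Z=1 | obs) = 13/1080 / 49/540 = 13/98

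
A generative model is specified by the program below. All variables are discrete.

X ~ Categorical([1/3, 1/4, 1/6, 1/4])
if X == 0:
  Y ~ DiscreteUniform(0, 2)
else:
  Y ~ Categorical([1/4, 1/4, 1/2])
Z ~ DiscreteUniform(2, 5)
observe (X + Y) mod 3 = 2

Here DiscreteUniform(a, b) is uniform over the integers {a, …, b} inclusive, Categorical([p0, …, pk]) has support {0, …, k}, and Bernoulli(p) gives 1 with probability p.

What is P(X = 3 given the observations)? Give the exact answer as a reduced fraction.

Enumerate traces; 16 have nonzero weight after conditioning:
  (X=0, Y=2, Z=2) weight 1/36
  (X=0, Y=2, Z=3) weight 1/36
  (X=0, Y=2, Z=4) weight 1/36
  (X=0, Y=2, Z=5) weight 1/36
  (X=1, Y=1, Z=2) weight 1/64
  (X=1, Y=1, Z=3) weight 1/64
  (X=1, Y=1, Z=4) weight 1/64
  (X=1, Y=1, Z=5) weight 1/64
  (X=2, Y=0, Z=2) weight 1/96
  (X=3, Y=2, Z=2) weight 1/32
  … 6 more
Group by X:
  weight(X=0) = 1/9
  weight(X=1) = 1/16
  weight(X=2) = 1/24
  weight(X=3) = 1/8
Total weight = 1/9 + 1/16 + 1/24 + 1/8 = 49/144
P(X=0 | obs) = 1/9 / 49/144 = 16/49
P(X=1 | obs) = 1/16 / 49/144 = 9/49
P(X=2 | obs) = 1/24 / 49/144 = 6/49
P(X=3 | obs) = 1/8 / 49/144 = 18/49

P(X = 3 | obs) = 18/49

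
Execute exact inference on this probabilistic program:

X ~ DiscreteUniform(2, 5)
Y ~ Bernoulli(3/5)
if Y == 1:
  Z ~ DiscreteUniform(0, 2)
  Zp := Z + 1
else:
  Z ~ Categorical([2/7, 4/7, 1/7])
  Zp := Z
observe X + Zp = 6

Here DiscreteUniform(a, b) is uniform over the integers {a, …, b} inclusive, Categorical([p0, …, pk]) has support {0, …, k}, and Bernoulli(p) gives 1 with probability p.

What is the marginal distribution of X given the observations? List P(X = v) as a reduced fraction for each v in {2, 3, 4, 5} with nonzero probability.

Enumerate traces; 5 have nonzero weight after conditioning:
  (X=3, Y=1, Z=2) weight 1/20
  (X=4, Y=0, Z=2) weight 1/70
  (X=4, Y=1, Z=1) weight 1/20
  (X=5, Y=0, Z=1) weight 2/35
  (X=5, Y=1, Z=0) weight 1/20
Group by X:
  weight(X=3) = 1/20
  weight(X=4) = 9/140
  weight(X=5) = 3/28
Total weight = 1/20 + 9/140 + 3/28 = 31/140
P(X=3 | obs) = 1/20 / 31/140 = 7/31
P(X=4 | obs) = 9/140 / 31/140 = 9/31
P(X=5 | obs) = 3/28 / 31/140 = 15/31

P(X=3) = 7/31, P(X=4) = 9/31, P(X=5) = 15/31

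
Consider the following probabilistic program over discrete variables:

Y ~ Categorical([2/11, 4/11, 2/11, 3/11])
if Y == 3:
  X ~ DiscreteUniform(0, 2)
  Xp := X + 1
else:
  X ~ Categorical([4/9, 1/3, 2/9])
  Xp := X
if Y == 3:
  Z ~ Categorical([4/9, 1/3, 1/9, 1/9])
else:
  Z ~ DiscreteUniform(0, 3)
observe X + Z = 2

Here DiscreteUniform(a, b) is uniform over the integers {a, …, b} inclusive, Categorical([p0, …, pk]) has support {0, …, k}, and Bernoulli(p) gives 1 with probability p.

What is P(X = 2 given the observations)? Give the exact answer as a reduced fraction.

P(X = 2 | obs) = 4/13

Enumerate traces; 12 have nonzero weight after conditioning:
  (Y=0, X=0, Z=2) weight 2/99
  (Y=0, X=1, Z=1) weight 1/66
  (Y=0, X=2, Z=0) weight 1/99
  (Y=1, X=0, Z=2) weight 4/99
  (Y=1, X=1, Z=1) weight 1/33
  (Y=1, X=2, Z=0) weight 2/99
  (Y=2, X=0, Z=2) weight 2/99
  (Y=2, X=1, Z=1) weight 1/66
  … 4 more
Group by X:
  weight(X=0) = 1/11
  weight(X=1) = 1/11
  weight(X=2) = 8/99
Total weight = 1/11 + 1/11 + 8/99 = 26/99
P(X=0 | obs) = 1/11 / 26/99 = 9/26
P(X=1 | obs) = 1/11 / 26/99 = 9/26
P(X=2 | obs) = 8/99 / 26/99 = 4/13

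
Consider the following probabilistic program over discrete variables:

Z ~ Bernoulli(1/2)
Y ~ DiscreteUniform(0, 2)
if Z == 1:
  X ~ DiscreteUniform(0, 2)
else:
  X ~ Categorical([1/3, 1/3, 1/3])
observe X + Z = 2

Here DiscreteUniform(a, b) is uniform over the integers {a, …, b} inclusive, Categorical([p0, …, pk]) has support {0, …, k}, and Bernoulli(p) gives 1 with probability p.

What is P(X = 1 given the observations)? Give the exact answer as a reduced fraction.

Enumerate traces; 6 have nonzero weight after conditioning:
  (Z=0, Y=0, X=2) weight 1/18
  (Z=0, Y=1, X=2) weight 1/18
  (Z=0, Y=2, X=2) weight 1/18
  (Z=1, Y=0, X=1) weight 1/18
  (Z=1, Y=1, X=1) weight 1/18
  (Z=1, Y=2, X=1) weight 1/18
Group by X:
  weight(X=1) = 1/6
  weight(X=2) = 1/6
Total weight = 1/6 + 1/6 = 1/3
P(X=1 | obs) = 1/6 / 1/3 = 1/2
P(X=2 | obs) = 1/6 / 1/3 = 1/2

P(X = 1 | obs) = 1/2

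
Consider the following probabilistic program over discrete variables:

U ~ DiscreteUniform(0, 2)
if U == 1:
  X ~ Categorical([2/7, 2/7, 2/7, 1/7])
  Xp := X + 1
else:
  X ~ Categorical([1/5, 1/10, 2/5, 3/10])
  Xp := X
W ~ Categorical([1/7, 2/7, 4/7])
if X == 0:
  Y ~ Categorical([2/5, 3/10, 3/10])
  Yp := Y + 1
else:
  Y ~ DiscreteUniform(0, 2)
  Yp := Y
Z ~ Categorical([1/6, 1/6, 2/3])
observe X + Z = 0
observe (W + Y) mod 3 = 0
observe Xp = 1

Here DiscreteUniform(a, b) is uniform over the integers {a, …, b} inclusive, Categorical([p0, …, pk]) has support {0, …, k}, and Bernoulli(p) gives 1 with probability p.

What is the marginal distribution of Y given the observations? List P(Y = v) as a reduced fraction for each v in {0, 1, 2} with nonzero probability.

Enumerate traces; 3 have nonzero weight after conditioning:
  (U=1, X=0, W=0, Y=0, Z=0) weight 2/2205
  (U=1, X=0, W=1, Y=2, Z=0) weight 1/735
  (U=1, X=0, W=2, Y=1, Z=0) weight 2/735
Group by Y:
  weight(Y=0) = 2/2205
  weight(Y=1) = 2/735
  weight(Y=2) = 1/735
Total weight = 2/2205 + 2/735 + 1/735 = 11/2205
P(Y=0 | obs) = 2/2205 / 11/2205 = 2/11
P(Y=1 | obs) = 2/735 / 11/2205 = 6/11
P(Y=2 | obs) = 1/735 / 11/2205 = 3/11

P(Y=0) = 2/11, P(Y=1) = 6/11, P(Y=2) = 3/11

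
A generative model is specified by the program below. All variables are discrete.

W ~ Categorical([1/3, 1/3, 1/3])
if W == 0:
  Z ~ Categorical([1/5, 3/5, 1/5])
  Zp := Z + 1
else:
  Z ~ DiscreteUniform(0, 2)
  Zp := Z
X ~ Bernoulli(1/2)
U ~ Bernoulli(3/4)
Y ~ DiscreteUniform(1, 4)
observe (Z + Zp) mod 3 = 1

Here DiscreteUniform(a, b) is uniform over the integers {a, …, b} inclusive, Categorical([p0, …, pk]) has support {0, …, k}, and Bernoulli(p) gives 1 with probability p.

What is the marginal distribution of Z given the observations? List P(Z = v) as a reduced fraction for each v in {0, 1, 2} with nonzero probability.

P(Z=0) = 3/13, P(Z=2) = 10/13

Enumerate traces; 48 have nonzero weight after conditioning:
  (W=0, Z=0, X=0, U=0, Y=1) weight 1/480
  (W=0, Z=0, X=0, U=0, Y=2) weight 1/480
  (W=0, Z=0, X=0, U=0, Y=3) weight 1/480
  (W=0, Z=0, X=0, U=0, Y=4) weight 1/480
  (W=0, Z=0, X=0, U=1, Y=1) weight 1/160
  (W=0, Z=0, X=0, U=1, Y=2) weight 1/160
  (W=0, Z=0, X=0, U=1, Y=3) weight 1/160
  (W=0, Z=0, X=0, U=1, Y=4) weight 1/160
  (W=1, Z=2, X=0, U=0, Y=1) weight 1/288
  … 39 more
Group by Z:
  weight(Z=0) = 1/15
  weight(Z=2) = 2/9
Total weight = 1/15 + 2/9 = 13/45
P(Z=0 | obs) = 1/15 / 13/45 = 3/13
P(Z=2 | obs) = 2/9 / 13/45 = 10/13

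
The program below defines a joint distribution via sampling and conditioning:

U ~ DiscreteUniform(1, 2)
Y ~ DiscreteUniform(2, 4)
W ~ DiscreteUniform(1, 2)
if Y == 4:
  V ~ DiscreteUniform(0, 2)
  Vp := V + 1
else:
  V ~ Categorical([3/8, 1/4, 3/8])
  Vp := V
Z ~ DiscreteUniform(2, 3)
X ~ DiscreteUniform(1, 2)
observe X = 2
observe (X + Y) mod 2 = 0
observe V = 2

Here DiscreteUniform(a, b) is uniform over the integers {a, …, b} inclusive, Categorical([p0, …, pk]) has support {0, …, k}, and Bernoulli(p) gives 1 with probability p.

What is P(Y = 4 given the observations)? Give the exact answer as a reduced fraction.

P(Y = 4 | obs) = 8/17

Enumerate traces; 16 have nonzero weight after conditioning:
  (U=1, Y=2, W=1, V=2, Z=2, X=2) weight 1/128
  (U=1, Y=2, W=1, V=2, Z=3, X=2) weight 1/128
  (U=1, Y=2, W=2, V=2, Z=2, X=2) weight 1/128
  (U=1, Y=2, W=2, V=2, Z=3, X=2) weight 1/128
  (U=1, Y=4, W=1, V=2, Z=2, X=2) weight 1/144
  (U=1, Y=4, W=1, V=2, Z=3, X=2) weight 1/144
  (U=1, Y=4, W=2, V=2, Z=2, X=2) weight 1/144
  (U=1, Y=4, W=2, V=2, Z=3, X=2) weight 1/144
  … 8 more
Group by Y:
  weight(Y=2) = 1/16
  weight(Y=4) = 1/18
Total weight = 1/16 + 1/18 = 17/144
P(Y=2 | obs) = 1/16 / 17/144 = 9/17
P(Y=4 | obs) = 1/18 / 17/144 = 8/17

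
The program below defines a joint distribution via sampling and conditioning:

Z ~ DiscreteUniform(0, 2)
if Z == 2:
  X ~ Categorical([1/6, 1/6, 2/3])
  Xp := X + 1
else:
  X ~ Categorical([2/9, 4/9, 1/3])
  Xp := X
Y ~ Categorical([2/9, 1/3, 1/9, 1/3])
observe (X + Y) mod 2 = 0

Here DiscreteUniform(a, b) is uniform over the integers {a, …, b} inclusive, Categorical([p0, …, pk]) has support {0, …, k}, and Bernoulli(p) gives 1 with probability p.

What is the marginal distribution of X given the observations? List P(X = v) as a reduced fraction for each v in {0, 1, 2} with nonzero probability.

Enumerate traces; 18 have nonzero weight after conditioning:
  (Z=0, X=0, Y=0) weight 4/243
  (Z=0, X=0, Y=2) weight 2/243
  (Z=0, X=1, Y=1) weight 4/81
  (Z=0, X=1, Y=3) weight 4/81
  (Z=0, X=2, Y=0) weight 2/81
  (Z=0, X=2, Y=2) weight 1/81
  (Z=1, X=0, Y=0) weight 4/243
  (Z=1, X=0, Y=2) weight 2/243
  … 10 more
Group by X:
  weight(X=0) = 11/162
  weight(X=1) = 19/81
  weight(X=2) = 4/27
Total weight = 11/162 + 19/81 + 4/27 = 73/162
P(X=0 | obs) = 11/162 / 73/162 = 11/73
P(X=1 | obs) = 19/81 / 73/162 = 38/73
P(X=2 | obs) = 4/27 / 73/162 = 24/73

P(X=0) = 11/73, P(X=1) = 38/73, P(X=2) = 24/73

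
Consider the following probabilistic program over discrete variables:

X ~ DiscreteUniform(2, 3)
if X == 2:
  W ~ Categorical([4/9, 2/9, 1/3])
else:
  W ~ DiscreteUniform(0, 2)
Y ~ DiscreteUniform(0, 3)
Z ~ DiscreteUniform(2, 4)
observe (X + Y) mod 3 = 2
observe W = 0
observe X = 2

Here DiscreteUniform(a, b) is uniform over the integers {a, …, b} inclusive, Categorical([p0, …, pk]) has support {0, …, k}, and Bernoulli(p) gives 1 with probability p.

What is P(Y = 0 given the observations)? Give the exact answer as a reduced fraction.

P(Y = 0 | obs) = 1/2

Enumerate traces; 6 have nonzero weight after conditioning:
  (X=2, W=0, Y=0, Z=2) weight 1/54
  (X=2, W=0, Y=0, Z=3) weight 1/54
  (X=2, W=0, Y=0, Z=4) weight 1/54
  (X=2, W=0, Y=3, Z=2) weight 1/54
  (X=2, W=0, Y=3, Z=3) weight 1/54
  (X=2, W=0, Y=3, Z=4) weight 1/54
Group by Y:
  weight(Y=0) = 1/18
  weight(Y=3) = 1/18
Total weight = 1/18 + 1/18 = 1/9
P(Y=0 | obs) = 1/18 / 1/9 = 1/2
P(Y=3 | obs) = 1/18 / 1/9 = 1/2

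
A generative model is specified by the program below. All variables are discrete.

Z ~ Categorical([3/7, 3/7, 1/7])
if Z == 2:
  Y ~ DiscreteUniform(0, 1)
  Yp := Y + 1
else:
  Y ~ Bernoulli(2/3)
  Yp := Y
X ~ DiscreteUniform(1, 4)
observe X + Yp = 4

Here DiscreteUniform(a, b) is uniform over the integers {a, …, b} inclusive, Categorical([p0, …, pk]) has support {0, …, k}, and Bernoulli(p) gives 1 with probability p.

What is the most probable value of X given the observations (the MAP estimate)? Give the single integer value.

Enumerate traces; 6 have nonzero weight after conditioning:
  (Z=0, Y=0, X=4) weight 1/28
  (Z=0, Y=1, X=3) weight 1/14
  (Z=1, Y=0, X=4) weight 1/28
  (Z=1, Y=1, X=3) weight 1/14
  (Z=2, Y=0, X=3) weight 1/56
  (Z=2, Y=1, X=2) weight 1/56
Group by X:
  weight(X=2) = 1/56
  weight(X=3) = 9/56
  weight(X=4) = 1/14
Total weight = 1/56 + 9/56 + 1/14 = 1/4
P(X=2 | obs) = 1/56 / 1/4 = 1/14
P(X=3 | obs) = 9/56 / 1/4 = 9/14
P(X=4 | obs) = 1/14 / 1/4 = 2/7
argmax = 3

argmax_v P(X = v | obs) = 3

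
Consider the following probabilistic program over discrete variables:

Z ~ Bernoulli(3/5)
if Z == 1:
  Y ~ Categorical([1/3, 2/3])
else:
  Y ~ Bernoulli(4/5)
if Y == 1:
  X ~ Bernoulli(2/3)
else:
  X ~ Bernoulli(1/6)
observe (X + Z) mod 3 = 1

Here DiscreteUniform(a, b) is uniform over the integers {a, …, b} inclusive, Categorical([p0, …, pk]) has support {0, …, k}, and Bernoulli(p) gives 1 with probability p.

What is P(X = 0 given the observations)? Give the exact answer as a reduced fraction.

Enumerate traces; 4 have nonzero weight after conditioning:
  (Z=0, Y=0, X=1) weight 1/75
  (Z=0, Y=1, X=1) weight 16/75
  (Z=1, Y=0, X=0) weight 1/6
  (Z=1, Y=1, X=0) weight 2/15
Group by X:
  weight(X=0) = 3/10
  weight(X=1) = 17/75
Total weight = 3/10 + 17/75 = 79/150
P(X=0 | obs) = 3/10 / 79/150 = 45/79
P(X=1 | obs) = 17/75 / 79/150 = 34/79

P(X = 0 | obs) = 45/79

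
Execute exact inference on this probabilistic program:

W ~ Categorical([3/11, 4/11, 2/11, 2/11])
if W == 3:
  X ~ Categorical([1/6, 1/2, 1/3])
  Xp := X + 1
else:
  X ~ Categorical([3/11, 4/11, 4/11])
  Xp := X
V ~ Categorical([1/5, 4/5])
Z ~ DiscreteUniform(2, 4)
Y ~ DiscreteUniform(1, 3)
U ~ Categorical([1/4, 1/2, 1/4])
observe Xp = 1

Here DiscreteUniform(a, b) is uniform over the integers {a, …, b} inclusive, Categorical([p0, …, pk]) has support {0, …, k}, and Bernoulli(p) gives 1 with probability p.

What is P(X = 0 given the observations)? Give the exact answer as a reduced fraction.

P(X = 0 | obs) = 11/119

Enumerate traces; 216 have nonzero weight after conditioning:
  (W=0, X=1, V=0, Z=2, Y=1, U=0) weight 1/1815
  (W=0, X=1, V=0, Z=2, Y=1, U=1) weight 2/1815
  (W=0, X=1, V=0, Z=2, Y=1, U=2) weight 1/1815
  (W=0, X=1, V=0, Z=2, Y=2, U=0) weight 1/1815
  (W=0, X=1, V=0, Z=2, Y=2, U=1) weight 2/1815
  (W=0, X=1, V=0, Z=2, Y=2, U=2) weight 1/1815
  (W=0, X=1, V=0, Z=2, Y=3, U=0) weight 1/1815
  (W=0, X=1, V=0, Z=2, Y=3, U=1) weight 2/1815
  (W=3, X=0, V=0, Z=2, Y=1, U=0) weight 1/5940
  … 207 more
Group by X:
  weight(X=0) = 1/33
  weight(X=1) = 36/121
Total weight = 1/33 + 36/121 = 119/363
P(X=0 | obs) = 1/33 / 119/363 = 11/119
P(X=1 | obs) = 36/121 / 119/363 = 108/119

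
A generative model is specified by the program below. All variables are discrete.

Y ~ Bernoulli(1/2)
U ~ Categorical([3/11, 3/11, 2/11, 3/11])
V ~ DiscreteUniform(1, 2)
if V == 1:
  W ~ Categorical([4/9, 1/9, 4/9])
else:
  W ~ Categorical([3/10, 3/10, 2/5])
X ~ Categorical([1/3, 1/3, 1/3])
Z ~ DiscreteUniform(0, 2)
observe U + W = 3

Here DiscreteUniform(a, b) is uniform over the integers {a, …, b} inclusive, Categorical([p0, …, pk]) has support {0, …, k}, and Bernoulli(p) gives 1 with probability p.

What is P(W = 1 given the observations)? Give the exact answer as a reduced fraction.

Enumerate traces; 108 have nonzero weight after conditioning:
  (Y=0, U=1, V=1, W=2, X=0, Z=0) weight 1/297
  (Y=0, U=1, V=1, W=2, X=0, Z=1) weight 1/297
  (Y=0, U=1, V=1, W=2, X=0, Z=2) weight 1/297
  (Y=0, U=1, V=1, W=2, X=1, Z=0) weight 1/297
  (Y=0, U=1, V=1, W=2, X=1, Z=1) weight 1/297
  (Y=0, U=1, V=1, W=2, X=1, Z=2) weight 1/297
  (Y=0, U=1, V=1, W=2, X=2, Z=0) weight 1/297
  (Y=0, U=1, V=1, W=2, X=2, Z=1) weight 1/297
  (Y=0, U=2, V=1, W=1, X=0, Z=0) weight 1/1782
  (Y=0, U=3, V=1, W=0, X=0, Z=0) weight 1/297
  … 98 more
Group by W:
  weight(W=0) = 67/660
  weight(W=1) = 37/990
  weight(W=2) = 19/165
Total weight = 67/660 + 37/990 + 19/165 = 503/1980
P(W=0 | obs) = 67/660 / 503/1980 = 201/503
P(W=1 | obs) = 37/990 / 503/1980 = 74/503
P(W=2 | obs) = 19/165 / 503/1980 = 228/503

P(W = 1 | obs) = 74/503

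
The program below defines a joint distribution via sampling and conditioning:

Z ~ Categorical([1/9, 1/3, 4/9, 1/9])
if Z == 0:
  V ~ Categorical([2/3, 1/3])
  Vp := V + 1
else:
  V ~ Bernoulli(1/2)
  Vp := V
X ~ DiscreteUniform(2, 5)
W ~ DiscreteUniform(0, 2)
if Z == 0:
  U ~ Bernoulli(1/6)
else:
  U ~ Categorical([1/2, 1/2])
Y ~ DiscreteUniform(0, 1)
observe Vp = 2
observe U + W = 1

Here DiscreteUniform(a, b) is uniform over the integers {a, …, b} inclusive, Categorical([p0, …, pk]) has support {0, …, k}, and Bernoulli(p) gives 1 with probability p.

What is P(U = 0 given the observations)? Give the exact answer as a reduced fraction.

Enumerate traces; 16 have nonzero weight after conditioning:
  (Z=0, V=1, X=2, W=0, U=1, Y=0) weight 1/3888
  (Z=0, V=1, X=2, W=0, U=1, Y=1) weight 1/3888
  (Z=0, V=1, X=2, W=1, U=0, Y=0) weight 5/3888
  (Z=0, V=1, X=2, W=1, U=0, Y=1) weight 5/3888
  (Z=0, V=1, X=3, W=0, U=1, Y=0) weight 1/3888
  (Z=0, V=1, X=3, W=0, U=1, Y=1) weight 1/3888
  (Z=0, V=1, X=3, W=1, U=0, Y=0) weight 5/3888
  (Z=0, V=1, X=3, W=1, U=0, Y=1) weight 5/3888
  … 8 more
Group by U:
  weight(U=0) = 5/486
  weight(U=1) = 1/486
Total weight = 5/486 + 1/486 = 1/81
P(U=0 | obs) = 5/486 / 1/81 = 5/6
P(U=1 | obs) = 1/486 / 1/81 = 1/6

P(U = 0 | obs) = 5/6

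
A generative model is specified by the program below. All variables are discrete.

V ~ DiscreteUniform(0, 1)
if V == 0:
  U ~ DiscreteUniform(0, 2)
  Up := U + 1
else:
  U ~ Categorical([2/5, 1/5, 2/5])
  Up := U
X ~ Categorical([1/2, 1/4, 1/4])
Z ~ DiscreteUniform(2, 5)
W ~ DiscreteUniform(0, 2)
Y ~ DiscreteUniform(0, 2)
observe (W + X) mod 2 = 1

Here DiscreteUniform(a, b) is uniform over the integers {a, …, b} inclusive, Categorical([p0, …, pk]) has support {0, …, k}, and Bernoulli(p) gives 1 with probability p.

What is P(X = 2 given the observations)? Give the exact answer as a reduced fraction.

Enumerate traces; 288 have nonzero weight after conditioning:
  (V=0, U=0, X=0, Z=2, W=1, Y=0) weight 1/432
  (V=0, U=0, X=0, Z=2, W=1, Y=1) weight 1/432
  (V=0, U=0, X=0, Z=2, W=1, Y=2) weight 1/432
  (V=0, U=0, X=0, Z=3, W=1, Y=0) weight 1/432
  (V=0, U=0, X=0, Z=3, W=1, Y=1) weight 1/432
  (V=0, U=0, X=0, Z=3, W=1, Y=2) weight 1/432
  (V=0, U=0, X=0, Z=4, W=1, Y=0) weight 1/432
  (V=0, U=0, X=0, Z=4, W=1, Y=1) weight 1/432
  (V=0, U=0, X=1, Z=2, W=0, Y=0) weight 1/864
  (V=0, U=0, X=2, Z=2, W=1, Y=0) weight 1/864
  … 278 more
Group by X:
  weight(X=0) = 1/6
  weight(X=1) = 1/6
  weight(X=2) = 1/12
Total weight = 1/6 + 1/6 + 1/12 = 5/12
P(X=0 | obs) = 1/6 / 5/12 = 2/5
P(X=1 | obs) = 1/6 / 5/12 = 2/5
P(X=2 | obs) = 1/12 / 5/12 = 1/5

P(X = 2 | obs) = 1/5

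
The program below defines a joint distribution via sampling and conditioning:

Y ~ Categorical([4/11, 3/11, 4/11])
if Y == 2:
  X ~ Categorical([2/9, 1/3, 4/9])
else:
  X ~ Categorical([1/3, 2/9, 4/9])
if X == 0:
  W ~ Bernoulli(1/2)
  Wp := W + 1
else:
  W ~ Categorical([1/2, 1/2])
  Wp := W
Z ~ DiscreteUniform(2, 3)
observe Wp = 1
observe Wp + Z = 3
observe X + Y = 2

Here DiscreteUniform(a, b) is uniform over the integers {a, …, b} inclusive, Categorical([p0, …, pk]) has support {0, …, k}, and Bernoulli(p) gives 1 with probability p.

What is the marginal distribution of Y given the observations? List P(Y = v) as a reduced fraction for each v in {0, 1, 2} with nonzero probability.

Enumerate traces; 3 have nonzero weight after conditioning:
  (Y=0, X=2, W=1, Z=2) weight 4/99
  (Y=1, X=1, W=1, Z=2) weight 1/66
  (Y=2, X=0, W=0, Z=2) weight 2/99
Group by Y:
  weight(Y=0) = 4/99
  weight(Y=1) = 1/66
  weight(Y=2) = 2/99
Total weight = 4/99 + 1/66 + 2/99 = 5/66
P(Y=0 | obs) = 4/99 / 5/66 = 8/15
P(Y=1 | obs) = 1/66 / 5/66 = 1/5
P(Y=2 | obs) = 2/99 / 5/66 = 4/15

P(Y=0) = 8/15, P(Y=1) = 1/5, P(Y=2) = 4/15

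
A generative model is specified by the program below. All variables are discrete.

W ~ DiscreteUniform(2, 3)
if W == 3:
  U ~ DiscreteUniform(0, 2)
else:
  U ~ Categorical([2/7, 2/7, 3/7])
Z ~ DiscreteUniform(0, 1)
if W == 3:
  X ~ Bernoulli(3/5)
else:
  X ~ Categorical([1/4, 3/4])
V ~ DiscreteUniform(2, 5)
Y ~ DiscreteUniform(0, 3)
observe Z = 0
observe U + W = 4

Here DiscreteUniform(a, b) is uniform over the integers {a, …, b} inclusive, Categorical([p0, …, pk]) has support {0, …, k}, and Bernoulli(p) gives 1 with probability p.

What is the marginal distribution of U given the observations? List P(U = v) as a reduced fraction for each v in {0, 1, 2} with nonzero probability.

P(U=1) = 7/16, P(U=2) = 9/16

Enumerate traces; 64 have nonzero weight after conditioning:
  (W=2, U=2, Z=0, X=0, V=2, Y=0) weight 3/1792
  (W=2, U=2, Z=0, X=0, V=2, Y=1) weight 3/1792
  (W=2, U=2, Z=0, X=0, V=2, Y=2) weight 3/1792
  (W=2, U=2, Z=0, X=0, V=2, Y=3) weight 3/1792
  (W=2, U=2, Z=0, X=0, V=3, Y=0) weight 3/1792
  (W=2, U=2, Z=0, X=0, V=3, Y=1) weight 3/1792
  (W=2, U=2, Z=0, X=0, V=3, Y=2) weight 3/1792
  (W=2, U=2, Z=0, X=0, V=3, Y=3) weight 3/1792
  (W=3, U=1, Z=0, X=0, V=2, Y=0) weight 1/480
  … 55 more
Group by U:
  weight(U=1) = 1/12
  weight(U=2) = 3/28
Total weight = 1/12 + 3/28 = 4/21
P(U=1 | obs) = 1/12 / 4/21 = 7/16
P(U=2 | obs) = 3/28 / 4/21 = 9/16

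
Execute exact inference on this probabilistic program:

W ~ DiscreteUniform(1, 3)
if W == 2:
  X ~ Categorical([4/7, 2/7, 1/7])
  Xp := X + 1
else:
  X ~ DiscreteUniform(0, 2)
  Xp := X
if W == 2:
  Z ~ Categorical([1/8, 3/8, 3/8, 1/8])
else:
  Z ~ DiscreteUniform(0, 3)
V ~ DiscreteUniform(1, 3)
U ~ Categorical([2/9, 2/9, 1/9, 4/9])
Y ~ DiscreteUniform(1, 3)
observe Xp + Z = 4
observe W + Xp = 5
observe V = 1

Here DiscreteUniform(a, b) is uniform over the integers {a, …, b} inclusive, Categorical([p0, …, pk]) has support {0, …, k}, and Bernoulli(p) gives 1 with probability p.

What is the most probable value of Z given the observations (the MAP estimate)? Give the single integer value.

Enumerate traces; 24 have nonzero weight after conditioning:
  (W=2, X=2, Z=1, V=1, U=0, Y=1) weight 1/2268
  (W=2, X=2, Z=1, V=1, U=0, Y=2) weight 1/2268
  (W=2, X=2, Z=1, V=1, U=0, Y=3) weight 1/2268
  (W=2, X=2, Z=1, V=1, U=1, Y=1) weight 1/2268
  (W=2, X=2, Z=1, V=1, U=1, Y=2) weight 1/2268
  (W=2, X=2, Z=1, V=1, U=1, Y=3) weight 1/2268
  (W=2, X=2, Z=1, V=1, U=2, Y=1) weight 1/4536
  (W=2, X=2, Z=1, V=1, U=2, Y=2) weight 1/4536
  (W=3, X=2, Z=2, V=1, U=0, Y=1) weight 1/1458
  … 15 more
Group by Z:
  weight(Z=1) = 1/168
  weight(Z=2) = 1/108
Total weight = 1/168 + 1/108 = 23/1512
P(Z=1 | obs) = 1/168 / 23/1512 = 9/23
P(Z=2 | obs) = 1/108 / 23/1512 = 14/23
argmax = 2

argmax_v P(Z = v | obs) = 2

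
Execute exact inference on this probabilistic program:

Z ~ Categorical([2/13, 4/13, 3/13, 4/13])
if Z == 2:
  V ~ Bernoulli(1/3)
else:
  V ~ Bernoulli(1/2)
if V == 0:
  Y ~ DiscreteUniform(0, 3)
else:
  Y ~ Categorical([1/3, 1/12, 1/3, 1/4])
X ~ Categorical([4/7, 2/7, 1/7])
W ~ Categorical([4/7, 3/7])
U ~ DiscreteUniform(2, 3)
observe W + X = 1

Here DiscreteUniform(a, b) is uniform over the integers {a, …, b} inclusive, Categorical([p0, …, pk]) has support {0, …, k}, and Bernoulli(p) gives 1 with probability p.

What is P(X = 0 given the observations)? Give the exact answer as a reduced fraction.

Enumerate traces; 128 have nonzero weight after conditioning:
  (Z=0, V=0, Y=0, X=0, W=1, U=2) weight 3/1274
  (Z=0, V=0, Y=0, X=0, W=1, U=3) weight 3/1274
  (Z=0, V=0, Y=0, X=1, W=0, U=2) weight 1/637
  (Z=0, V=0, Y=0, X=1, W=0, U=3) weight 1/637
  (Z=0, V=0, Y=1, X=0, W=1, U=2) weight 3/1274
  (Z=0, V=0, Y=1, X=0, W=1, U=3) weight 3/1274
  (Z=0, V=0, Y=1, X=1, W=0, U=2) weight 1/637
  (Z=0, V=0, Y=1, X=1, W=0, U=3) weight 1/637
  … 120 more
Group by X:
  weight(X=0) = 12/49
  weight(X=1) = 8/49
Total weight = 12/49 + 8/49 = 20/49
P(X=0 | obs) = 12/49 / 20/49 = 3/5
P(X=1 | obs) = 8/49 / 20/49 = 2/5

P(X = 0 | obs) = 3/5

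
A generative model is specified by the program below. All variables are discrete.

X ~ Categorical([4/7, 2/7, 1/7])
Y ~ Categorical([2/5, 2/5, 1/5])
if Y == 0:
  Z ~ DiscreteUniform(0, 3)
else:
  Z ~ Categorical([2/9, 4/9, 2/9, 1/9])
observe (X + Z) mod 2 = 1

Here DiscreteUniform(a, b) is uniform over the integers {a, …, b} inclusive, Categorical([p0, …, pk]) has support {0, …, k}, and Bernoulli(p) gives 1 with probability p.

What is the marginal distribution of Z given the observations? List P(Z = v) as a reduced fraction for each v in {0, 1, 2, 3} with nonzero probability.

P(Z=0) = 7/54, P(Z=1) = 55/108, P(Z=2) = 7/54, P(Z=3) = 25/108

Enumerate traces; 18 have nonzero weight after conditioning:
  (X=0, Y=0, Z=1) weight 2/35
  (X=0, Y=0, Z=3) weight 2/35
  (X=0, Y=1, Z=1) weight 32/315
  (X=0, Y=1, Z=3) weight 8/315
  (X=0, Y=2, Z=1) weight 16/315
  (X=0, Y=2, Z=3) weight 4/315
  (X=1, Y=0, Z=0) weight 1/35
  (X=1, Y=0, Z=2) weight 1/35
  … 10 more
Group by Z:
  weight(Z=0) = 1/15
  weight(Z=1) = 11/42
  weight(Z=2) = 1/15
  weight(Z=3) = 5/42
Total weight = 1/15 + 11/42 + 1/15 + 5/42 = 18/35
P(Z=0 | obs) = 1/15 / 18/35 = 7/54
P(Z=1 | obs) = 11/42 / 18/35 = 55/108
P(Z=2 | obs) = 1/15 / 18/35 = 7/54
P(Z=3 | obs) = 5/42 / 18/35 = 25/108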